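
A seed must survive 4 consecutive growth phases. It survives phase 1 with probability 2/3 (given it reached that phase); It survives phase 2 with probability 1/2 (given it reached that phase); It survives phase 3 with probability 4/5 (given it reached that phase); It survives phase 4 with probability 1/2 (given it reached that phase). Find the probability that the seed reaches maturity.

2/15

Each stage is reached only if all earlier stages succeed, so
P = 2/3 × 1/2 × 4/5 × 1/2 = 8/60 = 2/15.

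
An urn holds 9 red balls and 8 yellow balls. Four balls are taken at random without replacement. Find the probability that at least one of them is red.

33/34

P(no red) = 8/17 × 7/16 × 6/15 × 5/14 = 1680/57120 = 1/34.
P(at least one) = 1 − 1/34 = 33/34.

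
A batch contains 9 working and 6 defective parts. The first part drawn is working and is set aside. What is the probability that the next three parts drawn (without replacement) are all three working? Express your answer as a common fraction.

After the first draw, 8 of the remaining 14 parts are working.
P = 8/14 × 7/13 × 6/12 = 336/2184 = 2/13.

2/13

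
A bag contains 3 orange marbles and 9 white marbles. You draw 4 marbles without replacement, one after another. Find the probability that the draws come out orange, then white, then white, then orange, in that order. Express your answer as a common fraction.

2/55

Chain rule:
P = 3/12 × 9/11 × 8/10 × 2/9 = 432/11880 = 2/55.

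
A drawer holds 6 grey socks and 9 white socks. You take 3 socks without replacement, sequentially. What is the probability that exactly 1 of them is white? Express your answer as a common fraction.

27/91

One ordering (white drawn first) has probability 9/15 × 6/14 × 5/13 = 270/2730 = 9/91.
There are C(3,1) = 3 such orderings, each equally likely, so P = 3 × 9/91 = 27/91.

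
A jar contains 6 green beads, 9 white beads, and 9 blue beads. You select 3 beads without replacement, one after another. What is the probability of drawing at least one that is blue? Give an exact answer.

P(no blue) = 15/24 × 14/23 × 13/22 = 2730/12144 = 455/2024.
P(at least one) = 1 − 455/2024 = 1569/2024.

1569/2024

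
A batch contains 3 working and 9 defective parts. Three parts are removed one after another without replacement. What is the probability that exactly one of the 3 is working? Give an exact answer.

27/55

One ordering (working drawn first) has probability 3/12 × 9/11 × 8/10 = 216/1320 = 9/55.
There are C(3,1) = 3 such orderings, each equally likely, so P = 3 × 9/55 = 27/55.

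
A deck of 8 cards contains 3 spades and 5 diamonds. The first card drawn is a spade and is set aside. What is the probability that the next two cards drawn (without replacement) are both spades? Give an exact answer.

1/21

With the first card removed, 2 spades remain out of 7.
P = 2/7 × 1/6 = 2/42 = 1/21.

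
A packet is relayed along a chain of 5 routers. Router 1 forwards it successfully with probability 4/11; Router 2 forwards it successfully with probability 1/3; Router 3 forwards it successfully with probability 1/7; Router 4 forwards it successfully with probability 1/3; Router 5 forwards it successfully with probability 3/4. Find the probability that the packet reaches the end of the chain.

Multiplying along the chain,
P = 4/11 × 1/3 × 1/7 × 1/3 × 3/4 = 12/2772 = 1/231.

1/231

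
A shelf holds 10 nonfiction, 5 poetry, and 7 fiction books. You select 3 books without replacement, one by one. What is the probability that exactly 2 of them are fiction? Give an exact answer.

One ordering (fiction drawn first) has probability 7/22 × 6/21 × 15/20 = 630/9240 = 3/44.
There are C(3,2) = 3 such orderings, each equally likely, so P = 3 × 3/44 = 9/44.

9/44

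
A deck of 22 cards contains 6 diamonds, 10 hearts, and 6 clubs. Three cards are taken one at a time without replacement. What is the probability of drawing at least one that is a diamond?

P(no diamonds) = 16/22 × 15/21 × 14/20 = 3360/9240 = 4/11.
P(at least one) = 1 − 4/11 = 7/11.

7/11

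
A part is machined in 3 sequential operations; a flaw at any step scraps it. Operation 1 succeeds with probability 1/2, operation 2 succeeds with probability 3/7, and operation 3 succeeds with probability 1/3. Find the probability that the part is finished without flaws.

The events are sequential, so multiply the conditional probabilities:
P = 1/2 × 3/7 × 1/3 = 3/42 = 1/14.

1/14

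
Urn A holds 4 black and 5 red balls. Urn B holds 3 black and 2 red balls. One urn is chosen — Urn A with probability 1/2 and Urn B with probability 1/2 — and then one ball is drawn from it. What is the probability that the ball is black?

47/90

From Urn A: P(black) = 4/9.
From Urn B: P(black) = 3/5.
Total probability = (1/2)(4/9) + (1/2)(3/5) = 47/90.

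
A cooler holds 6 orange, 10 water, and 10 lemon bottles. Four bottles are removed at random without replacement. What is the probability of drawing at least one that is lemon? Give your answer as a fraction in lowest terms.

P(no lemon) = 16/26 × 15/25 × 14/24 × 13/23 = 43680/358800 = 14/115.
P(at least one) = 1 − 14/115 = 101/115.

101/115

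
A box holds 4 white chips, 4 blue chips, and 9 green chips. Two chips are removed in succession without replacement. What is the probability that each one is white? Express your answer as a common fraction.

P(every draw is white) = 4/17 × 3/16 = 12/272 = 3/68.

3/68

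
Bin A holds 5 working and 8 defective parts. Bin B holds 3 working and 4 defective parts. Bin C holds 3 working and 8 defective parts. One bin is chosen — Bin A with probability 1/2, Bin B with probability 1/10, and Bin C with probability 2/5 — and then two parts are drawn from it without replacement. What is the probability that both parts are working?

From Bin A: P(both working) = (5/13)(4/12) = 5/39.
From Bin B: P(both working) = (3/7)(2/6) = 1/7.
From Bin C: P(both working) = (3/11)(2/10) = 3/55.
Total probability = (1/2)(5/39) + (1/10)(1/7) + (2/5)(3/55) = 7523/75075.

7523/75075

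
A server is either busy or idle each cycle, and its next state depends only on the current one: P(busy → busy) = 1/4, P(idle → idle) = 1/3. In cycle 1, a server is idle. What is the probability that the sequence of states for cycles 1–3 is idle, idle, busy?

Cycle 1 is given. For each transition, use the conditional probability from the current state:
P(idle | idle) = 1/3; P(busy | idle) = 2/3.
P = 1/3 × 2/3 = 2/9.

2/9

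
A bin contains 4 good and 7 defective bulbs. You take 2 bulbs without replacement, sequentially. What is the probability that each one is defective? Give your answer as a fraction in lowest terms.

21/55

P = 7/11 × 6/10 = 42/110 = 21/55.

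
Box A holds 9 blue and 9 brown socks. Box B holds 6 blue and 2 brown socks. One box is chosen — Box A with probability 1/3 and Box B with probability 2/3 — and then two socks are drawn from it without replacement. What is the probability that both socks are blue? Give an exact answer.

311/714

From Box A: P(both blue) = (9/18)(8/17) = 4/17.
From Box B: P(both blue) = (6/8)(5/7) = 15/28.
Total probability = (1/3)(4/17) + (2/3)(15/28) = 311/714.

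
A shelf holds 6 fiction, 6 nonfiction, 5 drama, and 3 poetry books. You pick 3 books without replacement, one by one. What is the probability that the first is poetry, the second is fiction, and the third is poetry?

Multiply the probability of each draw given the previous ones:
P = 3/20 × 6/19 × 2/18 = 36/6840 = 1/190.

1/190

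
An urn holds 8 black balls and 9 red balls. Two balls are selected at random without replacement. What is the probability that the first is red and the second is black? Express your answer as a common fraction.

Each draw changes the counts, so multiply the conditional probabilities along the sequence:
P = 9/17 × 8/16 = 72/272 = 9/34.

9/34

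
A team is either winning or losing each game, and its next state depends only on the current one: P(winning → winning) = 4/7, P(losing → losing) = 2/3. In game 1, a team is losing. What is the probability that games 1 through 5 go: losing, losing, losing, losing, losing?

16/81

Game 1 is given. For each transition, use the conditional probability from the current state:
P(losing | losing) = 2/3; P(losing | losing) = 2/3; P(losing | losing) = 2/3; P(losing | losing) = 2/3.
P = 2/3 × 2/3 × 2/3 × 2/3 = 16/81.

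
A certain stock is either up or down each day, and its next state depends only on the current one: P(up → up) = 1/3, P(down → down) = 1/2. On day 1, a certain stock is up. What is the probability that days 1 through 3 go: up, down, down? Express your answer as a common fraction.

1/3

Day 1 is given. For each transition, use the conditional probability from the current state:
P(down | up) = 2/3; P(down | down) = 1/2.
P = 2/3 × 1/2 = 2/6 = 1/3.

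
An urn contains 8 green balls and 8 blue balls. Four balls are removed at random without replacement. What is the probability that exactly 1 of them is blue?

16/65

One ordering (blue drawn first) has probability 8/16 × 8/15 × 7/14 × 6/13 = 2688/43680 = 4/65.
There are C(4,1) = 4 such orderings, each equally likely, so P = 4 × 4/65 = 16/65.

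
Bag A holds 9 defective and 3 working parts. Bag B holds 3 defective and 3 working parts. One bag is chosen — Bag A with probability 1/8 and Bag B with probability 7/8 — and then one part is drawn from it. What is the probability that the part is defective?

17/32

From Bag A: P(defective) = 9/12.
From Bag B: P(defective) = 3/6.
Total probability = (1/8)(9/12) + (7/8)(3/6) = 17/32.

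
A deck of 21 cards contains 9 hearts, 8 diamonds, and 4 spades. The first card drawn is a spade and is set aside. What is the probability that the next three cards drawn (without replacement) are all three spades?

1/1140

After the first draw, 3 of the remaining 20 cards are spades.
P = 3/20 × 2/19 × 1/18 = 6/6840 = 1/1140.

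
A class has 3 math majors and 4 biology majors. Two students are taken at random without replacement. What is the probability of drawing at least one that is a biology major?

6/7

P(no biology majors) = 3/7 × 2/6 = 6/42 = 1/7.
P(at least one) = 1 − 1/7 = 6/7.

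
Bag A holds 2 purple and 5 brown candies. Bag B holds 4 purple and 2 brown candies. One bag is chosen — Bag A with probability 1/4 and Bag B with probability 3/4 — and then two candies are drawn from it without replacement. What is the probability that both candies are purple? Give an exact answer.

131/420

From Bag A: P(both purple) = (2/7)(1/6) = 1/21.
From Bag B: P(both purple) = (4/6)(3/5) = 2/5.
Total probability = (1/4)(1/21) + (3/4)(2/5) = 131/420.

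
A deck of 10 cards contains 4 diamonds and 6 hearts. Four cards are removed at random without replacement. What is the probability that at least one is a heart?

209/210

P(no hearts) = 4/10 × 3/9 × 2/8 × 1/7 = 24/5040 = 1/210.
P(at least one) = 1 − 1/210 = 209/210.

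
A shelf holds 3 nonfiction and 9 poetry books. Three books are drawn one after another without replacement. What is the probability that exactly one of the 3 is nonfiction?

One ordering (nonfiction drawn first) has probability 3/12 × 9/11 × 8/10 = 216/1320 = 9/55.
There are C(3,1) = 3 such orderings, each equally likely, so P = 3 × 9/55 = 27/55.

27/55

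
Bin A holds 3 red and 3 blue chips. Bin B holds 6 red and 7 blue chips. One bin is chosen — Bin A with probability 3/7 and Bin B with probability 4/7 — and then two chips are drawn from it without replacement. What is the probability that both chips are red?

89/455

From Bin A: P(both red) = (3/6)(2/5) = 1/5.
From Bin B: P(both red) = (6/13)(5/12) = 5/26.
Total probability = (3/7)(1/5) + (4/7)(5/26) = 89/455.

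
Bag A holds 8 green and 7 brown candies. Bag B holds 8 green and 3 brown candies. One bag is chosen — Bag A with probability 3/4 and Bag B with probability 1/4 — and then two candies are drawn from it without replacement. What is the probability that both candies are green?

From Bag A: P(both green) = (8/15)(7/14) = 4/15.
From Bag B: P(both green) = (8/11)(7/10) = 28/55.
Total probability = (3/4)(4/15) + (1/4)(28/55) = 18/55.

18/55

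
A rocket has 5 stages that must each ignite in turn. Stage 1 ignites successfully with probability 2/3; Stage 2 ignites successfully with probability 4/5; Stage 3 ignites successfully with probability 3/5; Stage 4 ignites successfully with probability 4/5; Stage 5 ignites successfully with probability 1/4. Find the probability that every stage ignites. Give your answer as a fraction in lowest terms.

8/125

Each stage is reached only if all earlier stages succeed, so
P = 2/3 × 4/5 × 3/5 × 4/5 × 1/4 = 96/1500 = 8/125.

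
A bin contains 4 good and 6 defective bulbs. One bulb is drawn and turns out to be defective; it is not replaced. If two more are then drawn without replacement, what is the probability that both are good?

1/6

After the first draw, 4 of the remaining 9 bulbs are good.
P = 4/9 × 3/8 = 12/72 = 1/6.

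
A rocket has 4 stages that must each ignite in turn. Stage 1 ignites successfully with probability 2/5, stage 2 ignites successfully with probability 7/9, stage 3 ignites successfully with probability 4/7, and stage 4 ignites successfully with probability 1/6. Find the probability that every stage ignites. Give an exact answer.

4/135

The events are sequential, so multiply the conditional probabilities:
P = 2/5 × 7/9 × 4/7 × 1/6 = 56/1890 = 4/135.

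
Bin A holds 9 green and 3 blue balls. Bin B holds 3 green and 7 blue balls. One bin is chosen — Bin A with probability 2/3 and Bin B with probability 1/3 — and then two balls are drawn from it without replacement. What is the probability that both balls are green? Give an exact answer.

From Bin A: P(both green) = (9/12)(8/11) = 6/11.
From Bin B: P(both green) = (3/10)(2/9) = 1/15.
Total probability = (2/3)(6/11) + (1/3)(1/15) = 191/495.

191/495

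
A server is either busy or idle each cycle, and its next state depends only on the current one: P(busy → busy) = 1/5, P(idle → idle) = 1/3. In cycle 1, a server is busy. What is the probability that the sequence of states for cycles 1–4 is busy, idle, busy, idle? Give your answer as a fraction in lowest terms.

Cycle 1 is given. For each transition, use the conditional probability from the current state:
P(idle | busy) = 4/5; P(busy | idle) = 2/3; P(idle | busy) = 4/5.
P = 4/5 × 2/3 × 4/5 = 32/75.

32/75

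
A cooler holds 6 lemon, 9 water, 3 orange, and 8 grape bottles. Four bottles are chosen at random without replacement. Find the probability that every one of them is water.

63/7475

P(every draw is water) = 9/26 × 8/25 × 7/24 × 6/23 = 3024/358800 = 63/7475.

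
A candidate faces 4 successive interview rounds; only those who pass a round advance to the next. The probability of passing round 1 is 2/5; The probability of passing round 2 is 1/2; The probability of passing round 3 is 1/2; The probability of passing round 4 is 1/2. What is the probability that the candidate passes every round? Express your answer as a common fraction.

1/20

Multiplying along the chain,
P = 2/5 × 1/2 × 1/2 × 1/2 = 2/40 = 1/20.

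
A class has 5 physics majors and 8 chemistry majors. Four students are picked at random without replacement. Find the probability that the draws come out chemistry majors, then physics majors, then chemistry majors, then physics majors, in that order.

28/429

Each draw changes the counts, so multiply the conditional probabilities along the sequence:
P = 8/13 × 5/12 × 7/11 × 4/10 = 1120/17160 = 28/429.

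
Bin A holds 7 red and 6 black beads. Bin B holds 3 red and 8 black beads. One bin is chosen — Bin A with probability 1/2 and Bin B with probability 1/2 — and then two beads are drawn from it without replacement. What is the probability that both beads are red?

463/2860

From Bin A: P(both red) = (7/13)(6/12) = 7/26.
From Bin B: P(both red) = (3/11)(2/10) = 3/55.
Total probability = (1/2)(7/26) + (1/2)(3/55) = 463/2860.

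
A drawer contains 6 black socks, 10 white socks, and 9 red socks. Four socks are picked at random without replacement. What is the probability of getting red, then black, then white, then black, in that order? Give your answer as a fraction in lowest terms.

Multiply the probability of each draw given the previous ones:
P = 9/25 × 6/24 × 10/23 × 5/22 = 2700/303600 = 9/1012.

9/1012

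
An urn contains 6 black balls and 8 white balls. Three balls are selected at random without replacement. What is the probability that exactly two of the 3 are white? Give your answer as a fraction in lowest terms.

One ordering (white drawn first) has probability 8/14 × 7/13 × 6/12 = 336/2184 = 2/13.
There are C(3,2) = 3 such orderings, each equally likely, so P = 3 × 2/13 = 6/13.

6/13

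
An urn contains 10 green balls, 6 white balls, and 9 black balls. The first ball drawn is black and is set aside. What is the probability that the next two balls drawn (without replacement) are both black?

7/69

After the first draw, 8 of the remaining 24 balls are black.
P = 8/24 × 7/23 = 56/552 = 7/69.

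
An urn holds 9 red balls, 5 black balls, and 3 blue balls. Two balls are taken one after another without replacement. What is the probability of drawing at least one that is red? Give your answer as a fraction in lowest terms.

27/34

P(no red) = 8/17 × 7/16 = 56/272 = 7/34.
P(at least one) = 1 − 7/34 = 27/34.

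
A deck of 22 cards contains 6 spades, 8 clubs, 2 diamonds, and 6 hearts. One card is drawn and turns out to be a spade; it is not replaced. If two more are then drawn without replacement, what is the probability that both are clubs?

After the first draw, 8 of the remaining 21 cards are clubs.
P = 8/21 × 7/20 = 56/420 = 2/15.

2/15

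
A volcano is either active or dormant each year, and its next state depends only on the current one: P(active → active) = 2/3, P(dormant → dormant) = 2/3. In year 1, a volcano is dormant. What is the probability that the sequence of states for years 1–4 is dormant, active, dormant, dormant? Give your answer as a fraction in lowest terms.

Year 1 is given. For each transition, use the conditional probability from the current state:
P(active | dormant) = 1/3; P(dormant | active) = 1/3; P(dormant | dormant) = 2/3.
P = 1/3 × 1/3 × 2/3 = 2/27.

2/27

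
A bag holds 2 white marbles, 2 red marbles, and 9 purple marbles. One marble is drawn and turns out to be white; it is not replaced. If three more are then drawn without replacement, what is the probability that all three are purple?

21/55

With the first marble removed, 9 purple remain out of 12.
P = 9/12 × 8/11 × 7/10 = 504/1320 = 21/55.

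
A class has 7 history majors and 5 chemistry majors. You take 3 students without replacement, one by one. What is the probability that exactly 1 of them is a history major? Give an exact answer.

One ordering (a history major drawn first) has probability 7/12 × 5/11 × 4/10 = 140/1320 = 7/66.
There are C(3,1) = 3 such orderings, each equally likely, so P = 3 × 7/66 = 7/22.

7/22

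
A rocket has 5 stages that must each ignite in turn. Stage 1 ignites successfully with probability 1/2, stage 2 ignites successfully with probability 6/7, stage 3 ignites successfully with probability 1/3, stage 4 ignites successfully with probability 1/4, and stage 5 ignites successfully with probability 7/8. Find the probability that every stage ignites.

The events are sequential, so multiply the conditional probabilities:
P = 1/2 × 6/7 × 1/3 × 1/4 × 7/8 = 42/1344 = 1/32.

1/32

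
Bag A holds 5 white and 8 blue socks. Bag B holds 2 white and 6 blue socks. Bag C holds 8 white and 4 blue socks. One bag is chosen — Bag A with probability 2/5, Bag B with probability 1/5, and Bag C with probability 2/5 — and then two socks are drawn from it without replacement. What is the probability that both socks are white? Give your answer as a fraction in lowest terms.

From Bag A: P(both white) = (5/13)(4/12) = 5/39.
From Bag B: P(both white) = (2/8)(1/7) = 1/28.
From Bag C: P(both white) = (8/12)(7/11) = 14/33.
Total probability = (2/5)(5/39) + (1/5)(1/28) + (2/5)(14/33) = 4567/20020.

4567/20020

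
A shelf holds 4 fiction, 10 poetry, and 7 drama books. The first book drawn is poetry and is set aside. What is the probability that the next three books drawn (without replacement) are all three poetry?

7/95

With the first book removed, 9 poetry remain out of 20.
P = 9/20 × 8/19 × 7/18 = 504/6840 = 7/95.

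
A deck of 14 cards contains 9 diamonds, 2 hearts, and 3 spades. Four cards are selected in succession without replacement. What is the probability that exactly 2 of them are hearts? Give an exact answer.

6/91

One ordering (hearts drawn first) has probability 2/14 × 1/13 × 12/12 × 11/11 = 264/24024 = 1/91.
There are C(4,2) = 6 such orderings, each equally likely, so P = 6 × 1/91 = 6/91.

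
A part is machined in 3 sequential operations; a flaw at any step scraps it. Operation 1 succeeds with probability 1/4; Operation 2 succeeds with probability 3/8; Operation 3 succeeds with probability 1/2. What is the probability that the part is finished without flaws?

The events are sequential, so multiply the conditional probabilities:
P = 1/4 × 3/8 × 1/2 = 3/64.

3/64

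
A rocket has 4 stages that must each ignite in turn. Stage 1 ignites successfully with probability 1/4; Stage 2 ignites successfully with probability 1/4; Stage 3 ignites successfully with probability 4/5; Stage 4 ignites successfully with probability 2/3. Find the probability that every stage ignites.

The events are sequential, so multiply the conditional probabilities:
P = 1/4 × 1/4 × 4/5 × 2/3 = 8/240 = 1/30.

1/30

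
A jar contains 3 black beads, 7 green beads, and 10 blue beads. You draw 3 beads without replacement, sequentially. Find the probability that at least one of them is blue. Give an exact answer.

17/19

P(no blue) = 10/20 × 9/19 × 8/18 = 720/6840 = 2/19.
P(at least one) = 1 − 2/19 = 17/19.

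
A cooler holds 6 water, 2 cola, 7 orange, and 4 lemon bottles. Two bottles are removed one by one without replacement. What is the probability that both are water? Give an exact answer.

5/57

P(all water) = 6/19 × 5/18 = 30/342 = 5/57.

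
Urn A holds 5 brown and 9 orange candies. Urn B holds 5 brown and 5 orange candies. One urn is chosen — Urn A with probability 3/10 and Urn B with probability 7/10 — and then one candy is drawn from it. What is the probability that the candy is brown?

From Urn A: P(brown) = 5/14.
From Urn B: P(brown) = 5/10.
Total probability = (3/10)(5/14) + (7/10)(5/10) = 16/35.

16/35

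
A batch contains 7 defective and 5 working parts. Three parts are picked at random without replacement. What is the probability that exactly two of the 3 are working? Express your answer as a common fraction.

7/22

One ordering (working drawn first) has probability 5/12 × 4/11 × 7/10 = 140/1320 = 7/66.
There are C(3,2) = 3 such orderings, each equally likely, so P = 3 × 7/66 = 7/22.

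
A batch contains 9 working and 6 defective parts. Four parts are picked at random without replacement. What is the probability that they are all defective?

P = 6/15 × 5/14 × 4/13 × 3/12 = 360/32760 = 1/91.

1/91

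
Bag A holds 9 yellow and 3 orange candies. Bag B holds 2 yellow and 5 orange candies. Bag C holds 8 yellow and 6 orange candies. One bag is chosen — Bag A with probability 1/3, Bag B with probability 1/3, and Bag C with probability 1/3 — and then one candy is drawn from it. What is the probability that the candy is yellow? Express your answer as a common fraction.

15/28

From Bag A: P(yellow) = 9/12.
From Bag B: P(yellow) = 2/7.
From Bag C: P(yellow) = 8/14.
Total probability = (1/3)(9/12) + (1/3)(2/7) + (1/3)(8/14) = 15/28.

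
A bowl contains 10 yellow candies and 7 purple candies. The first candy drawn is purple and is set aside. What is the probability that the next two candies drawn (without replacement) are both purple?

After the first draw, 6 of the remaining 16 candies are purple.
P = 6/16 × 5/15 = 30/240 = 1/8.

1/8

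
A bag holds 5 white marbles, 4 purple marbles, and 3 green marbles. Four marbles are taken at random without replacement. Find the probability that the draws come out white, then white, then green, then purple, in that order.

2/99

Multiply the probability of each draw given the previous ones:
P = 5/12 × 4/11 × 3/10 × 4/9 = 240/11880 = 2/99.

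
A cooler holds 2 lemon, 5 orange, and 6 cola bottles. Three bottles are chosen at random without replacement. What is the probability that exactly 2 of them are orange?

40/143

One ordering (orange drawn first) has probability 5/13 × 4/12 × 8/11 = 160/1716 = 40/429.
There are C(3,2) = 3 such orderings, each equally likely, so P = 3 × 40/429 = 40/143.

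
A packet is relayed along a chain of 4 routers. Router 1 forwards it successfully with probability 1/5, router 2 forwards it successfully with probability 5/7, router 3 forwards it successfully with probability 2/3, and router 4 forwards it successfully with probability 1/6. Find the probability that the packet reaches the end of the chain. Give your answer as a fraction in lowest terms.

Each stage is reached only if all earlier stages succeed, so
P = 1/5 × 5/7 × 2/3 × 1/6 = 10/630 = 1/63.

1/63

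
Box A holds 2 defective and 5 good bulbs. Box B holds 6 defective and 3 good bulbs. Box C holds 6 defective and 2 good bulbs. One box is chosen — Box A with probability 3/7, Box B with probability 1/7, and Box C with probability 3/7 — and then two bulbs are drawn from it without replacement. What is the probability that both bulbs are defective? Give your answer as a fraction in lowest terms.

From Box A: P(both defective) = (2/7)(1/6) = 1/21.
From Box B: P(both defective) = (6/9)(5/8) = 5/12.
From Box C: P(both defective) = (6/8)(5/7) = 15/28.
Total probability = (3/7)(1/21) + (1/7)(5/12) + (3/7)(15/28) = 13/42.

13/42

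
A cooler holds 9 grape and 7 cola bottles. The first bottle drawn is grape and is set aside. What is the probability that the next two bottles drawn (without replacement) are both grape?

After the first draw, 8 of the remaining 15 bottles are grape.
P = 8/15 × 7/14 = 56/210 = 4/15.

4/15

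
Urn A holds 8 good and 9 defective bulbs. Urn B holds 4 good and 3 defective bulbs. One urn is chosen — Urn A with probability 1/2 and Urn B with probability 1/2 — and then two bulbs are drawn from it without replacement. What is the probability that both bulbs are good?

117/476

From Urn A: P(both good) = (8/17)(7/16) = 7/34.
From Urn B: P(both good) = (4/7)(3/6) = 2/7.
Total probability = (1/2)(7/34) + (1/2)(2/7) = 117/476.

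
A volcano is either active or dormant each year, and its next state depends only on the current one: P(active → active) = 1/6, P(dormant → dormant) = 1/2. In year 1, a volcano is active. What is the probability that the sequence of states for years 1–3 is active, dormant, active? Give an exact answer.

Year 1 is given. For each transition, use the conditional probability from the current state:
P(dormant | active) = 5/6; P(active | dormant) = 1/2.
P = 5/6 × 1/2 = 5/12.

5/12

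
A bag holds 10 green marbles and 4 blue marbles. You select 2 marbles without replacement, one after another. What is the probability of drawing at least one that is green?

85/91

P(no green) = 4/14 × 3/13 = 12/182 = 6/91.
P(at least one) = 1 − 6/91 = 85/91.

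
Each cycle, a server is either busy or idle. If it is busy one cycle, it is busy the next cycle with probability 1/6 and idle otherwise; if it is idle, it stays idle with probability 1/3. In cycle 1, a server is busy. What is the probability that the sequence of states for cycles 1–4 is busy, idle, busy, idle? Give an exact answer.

Cycle 1 is given. For each transition, use the conditional probability from the current state:
P(idle | busy) = 5/6; P(busy | idle) = 2/3; P(idle | busy) = 5/6.
P = 5/6 × 2/3 × 5/6 = 50/108 = 25/54.

25/54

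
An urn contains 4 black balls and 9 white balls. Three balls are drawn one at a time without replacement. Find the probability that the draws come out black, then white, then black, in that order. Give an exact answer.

9/143

Multiply the probability of each draw given the previous ones:
P = 4/13 × 9/12 × 3/11 = 108/1716 = 9/143.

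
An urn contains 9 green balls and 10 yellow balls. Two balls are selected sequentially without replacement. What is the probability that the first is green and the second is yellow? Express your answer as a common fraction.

Multiply the probability of each draw given the previous ones:
P = 9/19 × 10/18 = 90/342 = 5/19.

5/19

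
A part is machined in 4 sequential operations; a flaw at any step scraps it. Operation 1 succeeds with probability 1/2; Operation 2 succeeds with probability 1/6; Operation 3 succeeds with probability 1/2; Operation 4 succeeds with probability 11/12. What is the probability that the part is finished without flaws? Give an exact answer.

Multiplying along the chain,
P = 1/2 × 1/6 × 1/2 × 11/12 = 11/288.

11/288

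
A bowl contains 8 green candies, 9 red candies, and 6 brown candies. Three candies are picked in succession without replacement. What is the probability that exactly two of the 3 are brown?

255/1771

One ordering (brown drawn first) has probability 6/23 × 5/22 × 17/21 = 510/10626 = 85/1771.
There are C(3,2) = 3 such orderings, each equally likely, so P = 3 × 85/1771 = 255/1771.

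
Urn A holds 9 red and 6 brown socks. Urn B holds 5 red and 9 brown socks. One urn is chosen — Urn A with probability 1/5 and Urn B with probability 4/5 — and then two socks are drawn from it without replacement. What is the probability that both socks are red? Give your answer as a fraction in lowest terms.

356/2275

From Urn A: P(both red) = (9/15)(8/14) = 12/35.
From Urn B: P(both red) = (5/14)(4/13) = 10/91.
Total probability = (1/5)(12/35) + (4/5)(10/91) = 356/2275.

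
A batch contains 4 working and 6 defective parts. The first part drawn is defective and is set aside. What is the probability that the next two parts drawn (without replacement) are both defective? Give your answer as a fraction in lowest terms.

5/18

With the first part removed, 5 defective remain out of 9.
P = 5/9 × 4/8 = 20/72 = 5/18.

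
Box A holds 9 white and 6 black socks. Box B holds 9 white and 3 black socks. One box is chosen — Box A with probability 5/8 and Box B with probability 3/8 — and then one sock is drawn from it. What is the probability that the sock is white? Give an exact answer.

From Box A: P(white) = 9/15.
From Box B: P(white) = 9/12.
Total probability = (5/8)(9/15) + (3/8)(9/12) = 21/32.

21/32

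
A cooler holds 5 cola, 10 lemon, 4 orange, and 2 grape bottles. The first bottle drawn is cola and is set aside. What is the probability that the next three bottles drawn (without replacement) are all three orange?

1/285

After the first draw, 4 of the remaining 20 bottles are orange.
P = 4/20 × 3/19 × 2/18 = 24/6840 = 1/285.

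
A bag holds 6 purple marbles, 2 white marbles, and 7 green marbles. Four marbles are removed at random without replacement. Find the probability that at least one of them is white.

P(no white) = 13/15 × 12/14 × 11/13 × 10/12 = 17160/32760 = 11/21.
P(at least one) = 1 − 11/21 = 10/21.

10/21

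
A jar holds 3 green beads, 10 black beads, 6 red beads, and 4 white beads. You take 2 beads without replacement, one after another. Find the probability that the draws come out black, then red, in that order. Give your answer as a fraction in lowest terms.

Chain rule:
P = 10/23 × 6/22 = 60/506 = 30/253.

30/253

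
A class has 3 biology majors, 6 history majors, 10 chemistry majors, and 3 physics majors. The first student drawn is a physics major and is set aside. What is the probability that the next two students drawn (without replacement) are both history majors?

After the first draw, 6 of the remaining 21 students are history majors.
P = 6/21 × 5/20 = 30/420 = 1/14.

1/14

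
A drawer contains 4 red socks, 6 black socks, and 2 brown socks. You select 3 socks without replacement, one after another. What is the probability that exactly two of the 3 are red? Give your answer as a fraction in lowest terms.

12/55

One ordering (red drawn first) has probability 4/12 × 3/11 × 8/10 = 96/1320 = 4/55.
There are C(3,2) = 3 such orderings, each equally likely, so P = 3 × 4/55 = 12/55.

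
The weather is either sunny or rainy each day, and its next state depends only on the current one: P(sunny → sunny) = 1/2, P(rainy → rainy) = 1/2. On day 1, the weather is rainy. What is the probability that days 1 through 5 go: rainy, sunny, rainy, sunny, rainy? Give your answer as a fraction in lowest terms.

Day 1 is given. For each transition, use the conditional probability from the current state:
P(sunny | rainy) = 1/2; P(rainy | sunny) = 1/2; P(sunny | rainy) = 1/2; P(rainy | sunny) = 1/2.
P = 1/2 × 1/2 × 1/2 × 1/2 = 1/16.

1/16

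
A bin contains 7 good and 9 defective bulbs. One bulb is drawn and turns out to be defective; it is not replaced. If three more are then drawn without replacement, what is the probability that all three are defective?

After the first draw, 8 of the remaining 15 bulbs are defective.
P = 8/15 × 7/14 × 6/13 = 336/2730 = 8/65.

8/65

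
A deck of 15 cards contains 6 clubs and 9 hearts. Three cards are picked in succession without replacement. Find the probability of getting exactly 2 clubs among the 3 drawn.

27/91

One ordering (clubs drawn first) has probability 6/15 × 5/14 × 9/13 = 270/2730 = 9/91.
There are C(3,2) = 3 such orderings, each equally likely, so P = 3 × 9/91 = 27/91.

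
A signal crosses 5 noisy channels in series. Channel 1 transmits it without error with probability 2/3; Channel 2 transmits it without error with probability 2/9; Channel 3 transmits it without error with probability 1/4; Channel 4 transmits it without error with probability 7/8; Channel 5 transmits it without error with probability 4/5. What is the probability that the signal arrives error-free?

Each stage is reached only if all earlier stages succeed, so
P = 2/3 × 2/9 × 1/4 × 7/8 × 4/5 = 112/4320 = 7/270.

7/270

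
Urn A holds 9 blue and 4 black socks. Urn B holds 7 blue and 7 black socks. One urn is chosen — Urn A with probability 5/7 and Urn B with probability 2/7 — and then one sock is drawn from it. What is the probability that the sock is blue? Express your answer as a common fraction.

58/91

From Urn A: P(blue) = 9/13.
From Urn B: P(blue) = 7/14.
Total probability = (5/7)(9/13) + (2/7)(7/14) = 58/91.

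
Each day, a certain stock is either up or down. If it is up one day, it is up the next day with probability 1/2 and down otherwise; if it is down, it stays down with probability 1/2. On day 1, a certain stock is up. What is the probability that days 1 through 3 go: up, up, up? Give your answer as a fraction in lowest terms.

1/4

Day 1 is given. For each transition, use the conditional probability from the current state:
P(up | up) = 1/2; P(up | up) = 1/2.
P = 1/2 × 1/2 = 1/4.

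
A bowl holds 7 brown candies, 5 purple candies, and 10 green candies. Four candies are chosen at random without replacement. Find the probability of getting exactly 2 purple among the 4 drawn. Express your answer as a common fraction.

One ordering (purple drawn first) has probability 5/22 × 4/21 × 17/20 × 16/19 = 5440/175560 = 136/4389.
There are C(4,2) = 6 such orderings, each equally likely, so P = 6 × 136/4389 = 272/1463.

272/1463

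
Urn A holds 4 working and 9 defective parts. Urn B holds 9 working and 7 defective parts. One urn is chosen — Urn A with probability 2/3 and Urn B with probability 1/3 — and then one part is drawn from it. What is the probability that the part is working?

From Urn A: P(working) = 4/13.
From Urn B: P(working) = 9/16.
Total probability = (2/3)(4/13) + (1/3)(9/16) = 245/624.

245/624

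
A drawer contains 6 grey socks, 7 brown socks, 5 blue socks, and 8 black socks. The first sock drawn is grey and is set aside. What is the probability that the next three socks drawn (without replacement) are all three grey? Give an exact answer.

1/230

With the first sock removed, 5 grey remain out of 25.
P = 5/25 × 4/24 × 3/23 = 60/13800 = 1/230.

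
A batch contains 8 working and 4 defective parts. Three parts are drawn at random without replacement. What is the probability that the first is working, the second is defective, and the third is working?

28/165

Chain rule:
P = 8/12 × 4/11 × 7/10 = 224/1320 = 28/165.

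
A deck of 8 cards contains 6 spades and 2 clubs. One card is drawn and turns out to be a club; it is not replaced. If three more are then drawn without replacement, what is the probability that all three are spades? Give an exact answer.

4/7

With the first card removed, 6 spades remain out of 7.
P = 6/7 × 5/6 × 4/5 = 120/210 = 4/7.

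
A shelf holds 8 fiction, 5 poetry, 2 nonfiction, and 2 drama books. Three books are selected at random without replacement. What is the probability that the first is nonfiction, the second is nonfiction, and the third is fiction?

1/255

Each draw changes the counts, so multiply the conditional probabilities along the sequence:
P = 2/17 × 1/16 × 8/15 = 16/4080 = 1/255.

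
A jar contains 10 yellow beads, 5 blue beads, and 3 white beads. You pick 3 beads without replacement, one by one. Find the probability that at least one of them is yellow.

95/102

P(no yellow) = 8/18 × 7/17 × 6/16 = 336/4896 = 7/102.
P(at least one) = 1 − 7/102 = 95/102.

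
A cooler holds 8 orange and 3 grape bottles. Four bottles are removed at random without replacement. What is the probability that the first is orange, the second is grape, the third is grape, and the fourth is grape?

Multiply the probability of each draw given the previous ones:
P = 8/11 × 3/10 × 2/9 × 1/8 = 48/7920 = 1/165.

1/165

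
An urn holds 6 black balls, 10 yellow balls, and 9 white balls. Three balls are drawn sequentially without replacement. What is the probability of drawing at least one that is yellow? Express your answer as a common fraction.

369/460

P(no yellow) = 15/25 × 14/24 × 13/23 = 2730/13800 = 91/460.
P(at least one) = 1 − 91/460 = 369/460.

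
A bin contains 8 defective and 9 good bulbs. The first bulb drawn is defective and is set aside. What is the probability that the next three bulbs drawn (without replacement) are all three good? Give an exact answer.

3/20

After the first draw, 9 of the remaining 16 bulbs are good.
P = 9/16 × 8/15 × 7/14 = 504/3360 = 3/20.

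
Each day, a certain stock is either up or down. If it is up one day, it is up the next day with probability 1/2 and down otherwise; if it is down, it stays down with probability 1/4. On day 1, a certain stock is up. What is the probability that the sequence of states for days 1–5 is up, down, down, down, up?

Day 1 is given. For each transition, use the conditional probability from the current state:
P(down | up) = 1/2; P(down | down) = 1/4; P(down | down) = 1/4; P(up | down) = 3/4.
P = 1/2 × 1/4 × 1/4 × 3/4 = 3/128.

3/128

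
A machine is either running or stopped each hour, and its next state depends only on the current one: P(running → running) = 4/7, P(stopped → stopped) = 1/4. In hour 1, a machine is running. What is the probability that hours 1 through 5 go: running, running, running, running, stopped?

192/2401

Hour 1 is given. For each transition, use the conditional probability from the current state:
P(running | running) = 4/7; P(running | running) = 4/7; P(running | running) = 4/7; P(stopped | running) = 3/7.
P = 4/7 × 4/7 × 4/7 × 3/7 = 192/2401.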